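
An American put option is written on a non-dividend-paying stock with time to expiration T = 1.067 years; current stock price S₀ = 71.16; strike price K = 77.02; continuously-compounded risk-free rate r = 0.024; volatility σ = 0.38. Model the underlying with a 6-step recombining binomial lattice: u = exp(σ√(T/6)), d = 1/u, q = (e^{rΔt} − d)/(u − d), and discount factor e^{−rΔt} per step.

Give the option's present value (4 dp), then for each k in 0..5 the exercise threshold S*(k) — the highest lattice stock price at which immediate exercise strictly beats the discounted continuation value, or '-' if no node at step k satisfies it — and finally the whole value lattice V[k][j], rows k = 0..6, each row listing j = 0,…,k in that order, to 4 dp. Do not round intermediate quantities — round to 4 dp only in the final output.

Δt=0.17783, u=1.17380, d=0.85193, q=0.47331, disc=e^(-rΔt)=0.99574
k=6 terminal: V=max(K-S,0) → 49.8137 39.5349 25.3728 5.8600 0.0000 0.0000 0.0000
k=5: j=0 S=31.9348 intr=45.0852 cont=44.7572 V=45.0852[EX]; j=1 S=44.0000 intr=33.0200 cont=32.6920 V=33.0200[EX]; j=2 S=60.6236 intr=16.3964 cont=16.0684 V=16.3964[EX]; j=3 S=83.5277 intr=0.0000 cont=3.0732 V=3.0732[hold]; j=4 S=115.0851 intr=0.0000 cont=0.0000 V=0.0000[hold]; j=5 S=158.5653 intr=0.0000 cont=0.0000 V=0.0000[hold]  S*(5)=60.6236
k=4: j=0 S=37.4851 intr=39.5349 cont=39.2069 V=39.5349[EX]; j=1 S=51.6472 intr=25.3728 cont=25.0447 V=25.3728[EX]; j=2 S=71.1600 intr=5.8600 cont=10.0474 V=10.0474[hold]; j=3 S=98.0449 intr=0.0000 cont=1.6117 V=1.6117[hold]; j=4 S=135.0870 intr=0.0000 cont=0.0000 V=0.0000[hold]  S*(4)=51.6472
k=3: j=0 S=44.0000 intr=33.0200 cont=32.6920 V=33.0200[EX]; j=1 S=60.6236 intr=16.3964 cont=18.0419 V=18.0419[hold]; j=2 S=83.5277 intr=0.0000 cont=6.0289 V=6.0289[hold]; j=3 S=115.0851 intr=0.0000 cont=0.8453 V=0.8453[hold]  S*(3)=44.0000
k=2: j=0 S=51.6472 intr=25.3728 cont=25.8203 V=25.8203[hold]; j=1 S=71.1600 intr=5.8600 cont=12.3034 V=12.3034[hold]; j=2 S=98.0449 intr=0.0000 cont=3.5602 V=3.5602[hold]  S*(2)=-
k=1: j=0 S=60.6236 intr=16.3964 cont=19.3399 V=19.3399[hold]; j=1 S=83.5277 intr=0.0000 cont=8.1304 V=8.1304[hold]  S*(1)=-
k=0: j=0 S=71.1600 intr=5.8600 cont=13.9745 V=13.9745[hold]  S*(0)=-

price = 13.9745
boundary = - - - 44.0000 51.6472 60.6236
tree:
13.9745
19.3399 8.1304
25.8203 12.3034 3.5602
33.0200 18.0419 6.0289 0.8453
39.5349 25.3728 10.0474 1.6117 0.0000
45.0852 33.0200 16.3964 3.0732 0.0000 0.0000
49.8137 39.5349 25.3728 5.8600 0.0000 0.0000 0.0000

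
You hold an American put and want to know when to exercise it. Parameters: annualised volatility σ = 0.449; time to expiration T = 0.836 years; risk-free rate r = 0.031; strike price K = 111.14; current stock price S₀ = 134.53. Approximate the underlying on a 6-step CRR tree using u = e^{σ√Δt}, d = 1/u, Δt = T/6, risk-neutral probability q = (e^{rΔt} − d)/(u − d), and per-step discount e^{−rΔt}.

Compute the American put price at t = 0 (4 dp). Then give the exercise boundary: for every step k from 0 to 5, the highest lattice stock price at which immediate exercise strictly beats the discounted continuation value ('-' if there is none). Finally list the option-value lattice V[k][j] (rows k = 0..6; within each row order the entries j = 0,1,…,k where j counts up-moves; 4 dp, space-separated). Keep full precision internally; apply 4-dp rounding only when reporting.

Δt=0.13933, u=1.18246, d=0.84569, q=0.47105, disc=e^(-rΔt)=0.99569
k=6 terminal: V=max(K-S,0) → 61.9255 42.3274 14.9248 0.0000 0.0000 0.0000 0.0000
k=5: j=0 S=58.1943 intr=52.9457 cont=52.4667 V=52.9457[EX]; j=1 S=81.3684 intr=29.7716 cont=29.2926 V=29.7716[EX]; j=2 S=113.7710 intr=0.0000 cont=7.8604 V=7.8604[hold]; j=3 S=159.0768 intr=0.0000 cont=0.0000 V=0.0000[hold]; j=4 S=222.4243 intr=0.0000 cont=0.0000 V=0.0000[hold]; j=5 S=310.9981 intr=0.0000 cont=0.0000 V=0.0000[hold]  S*(5)=81.3684
k=4: j=0 S=68.8126 intr=42.3274 cont=41.8483 V=42.3274[EX]; j=1 S=96.2152 intr=14.9248 cont=19.3665 V=19.3665[hold]; j=2 S=134.5300 intr=0.0000 cont=4.1398 V=4.1398[hold]; j=3 S=188.1025 intr=0.0000 cont=0.0000 V=0.0000[hold]; j=4 S=263.0087 intr=0.0000 cont=0.0000 V=0.0000[hold]  S*(4)=68.8126
k=3: j=0 S=81.3684 intr=29.7716 cont=31.3758 V=31.3758[hold]; j=1 S=113.7710 intr=0.0000 cont=12.1414 V=12.1414[hold]; j=2 S=159.0768 intr=0.0000 cont=2.1803 V=2.1803[hold]; j=3 S=222.4243 intr=0.0000 cont=0.0000 V=0.0000[hold]  S*(3)=-
k=2: j=0 S=96.2152 intr=14.9248 cont=22.2192 V=22.2192[hold]; j=1 S=134.5300 intr=0.0000 cont=7.4171 V=7.4171[hold]; j=2 S=188.1025 intr=0.0000 cont=1.1483 V=1.1483[hold]  S*(2)=-
k=1: j=0 S=113.7710 intr=0.0000 cont=15.1810 V=15.1810[hold]; j=1 S=159.0768 intr=0.0000 cont=4.4449 V=4.4449[hold]  S*(1)=-
k=0: j=0 S=134.5300 intr=0.0000 cont=10.0801 V=10.0801[hold]  S*(0)=-

price = 10.0801
boundary = - - - - 68.8126 81.3684
tree:
10.0801
15.1810 4.4449
22.2192 7.4171 1.1483
31.3758 12.1414 2.1803 0.0000
42.3274 19.3665 4.1398 0.0000 0.0000
52.9457 29.7716 7.8604 0.0000 0.0000 0.0000
61.9255 42.3274 14.9248 0.0000 0.0000 0.0000 0.0000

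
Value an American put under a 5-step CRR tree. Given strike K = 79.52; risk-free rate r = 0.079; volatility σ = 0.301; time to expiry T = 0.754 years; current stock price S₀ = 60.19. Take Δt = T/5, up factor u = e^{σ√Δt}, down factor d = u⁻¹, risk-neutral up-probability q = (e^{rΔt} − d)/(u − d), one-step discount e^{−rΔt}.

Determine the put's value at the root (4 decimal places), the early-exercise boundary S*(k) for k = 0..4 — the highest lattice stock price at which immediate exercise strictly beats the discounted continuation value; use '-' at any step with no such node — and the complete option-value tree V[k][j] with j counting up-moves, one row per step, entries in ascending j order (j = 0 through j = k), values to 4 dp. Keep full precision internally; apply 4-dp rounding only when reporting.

price = 19.3300
boundary = 60.1900 53.5502 60.1900 53.5502 60.1900
tree:
19.3300
25.9698 12.7647
31.8772 19.3300 7.0449
37.1329 25.9698 12.0224 2.6480
41.8088 31.8772 19.3300 5.6057 0.0000
45.9689 37.1329 25.9698 11.8669 0.0000 0.0000

params: Δt=0.15080 u=1.12399 d=0.88969 q=0.52196 e^(-rΔt)=0.98816
t_5 payoffs: 45.9689 37.1329 25.9698 11.8669 0.0000 0.0000
t_4: node(4,0) S=37.7112 payoff=41.8088 vs cont=40.8671 → 41.8088 [stop]  node(4,1) S=47.6428 payoff=31.8772 vs cont=30.9355 → 31.8772 [stop]  node(4,2) S=60.1900 payoff=19.3300 vs cont=18.3883 → 19.3300 [stop]  node(4,3) S=76.0416 payoff=3.4784 vs cont=5.6057 → 5.6057 [wait]  node(4,4) S=96.0679 payoff=0.0000 vs cont=0.0000 → 0.0000 [wait]  ⇒ S*(4)=60.1900
t_3: node(3,0) S=42.3871 payoff=37.1329 vs cont=36.1912 → 37.1329 [stop]  node(3,1) S=53.5502 payoff=25.9698 vs cont=25.0281 → 25.9698 [stop]  node(3,2) S=67.6531 payoff=11.8669 vs cont=12.0224 → 12.0224 [wait]  node(3,3) S=85.4702 payoff=0.0000 vs cont=2.6480 → 2.6480 [wait]  ⇒ S*(3)=53.5502
t_2: node(2,0) S=47.6428 payoff=31.8772 vs cont=30.9355 → 31.8772 [stop]  node(2,1) S=60.1900 payoff=19.3300 vs cont=18.4685 → 19.3300 [stop]  node(2,2) S=76.0416 payoff=3.4784 vs cont=7.0449 → 7.0449 [wait]  ⇒ S*(2)=60.1900
t_1: node(1,0) S=53.5502 payoff=25.9698 vs cont=25.0281 → 25.9698 [stop]  node(1,1) S=67.6531 payoff=11.8669 vs cont=12.7647 → 12.7647 [wait]  ⇒ S*(1)=53.5502
t_0: node(0,0) S=60.1900 payoff=19.3300 vs cont=18.8514 → 19.3300 [stop]  ⇒ S*(0)=60.1900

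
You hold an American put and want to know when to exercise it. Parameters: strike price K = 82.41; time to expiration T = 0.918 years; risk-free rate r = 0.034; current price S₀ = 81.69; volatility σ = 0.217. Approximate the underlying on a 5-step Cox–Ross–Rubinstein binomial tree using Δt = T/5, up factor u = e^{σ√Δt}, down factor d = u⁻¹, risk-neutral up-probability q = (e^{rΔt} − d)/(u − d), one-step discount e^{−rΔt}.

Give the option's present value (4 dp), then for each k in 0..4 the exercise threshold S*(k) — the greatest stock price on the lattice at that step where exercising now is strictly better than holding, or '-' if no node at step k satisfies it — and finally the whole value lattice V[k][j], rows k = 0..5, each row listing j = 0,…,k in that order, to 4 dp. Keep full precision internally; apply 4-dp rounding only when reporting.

Δt=0.18360  u=1.09744  d=0.91121  q=0.51040  discount=0.99378
step 5 (expiry): payoffs max(K−S,0) = 31.0929 20.6048 7.9732 0.0000 0.0000 0.0000
step 4: (k=4,j=0): S=56.3175, (K−S)⁺=26.0925, hold=25.5796 ⇒ V=26.0925 exercise | (k=4,j=1): S=67.8276, (K−S)⁺=14.5824, hold=14.0696 ⇒ V=14.5824 exercise | (k=4,j=2): S=81.6900, (K−S)⁺=0.7200, hold=3.8794 ⇒ V=3.8794 continue | (k=4,j=3): S=98.3856, (K−S)⁺=0.0000, hold=0.0000 ⇒ V=0.0000 continue | (k=4,j=4): S=118.4934, (K−S)⁺=0.0000, hold=0.0000 ⇒ V=0.0000 continue  boundary S*=67.8276
step 3: (k=3,j=0): S=61.8052, (K−S)⁺=20.6048, hold=20.0920 ⇒ V=20.6048 exercise | (k=3,j=1): S=74.4368, (K−S)⁺=7.9732, hold=9.0629 ⇒ V=9.0629 continue | (k=3,j=2): S=89.6500, (K−S)⁺=0.0000, hold=1.8876 ⇒ V=1.8876 continue | (k=3,j=3): S=107.9724, (K−S)⁺=0.0000, hold=0.0000 ⇒ V=0.0000 continue  boundary S*=61.8052
step 2: (k=2,j=0): S=67.8276, (K−S)⁺=14.5824, hold=14.6223 ⇒ V=14.6223 continue | (k=2,j=1): S=81.6900, (K−S)⁺=0.7200, hold=5.3670 ⇒ V=5.3670 continue | (k=2,j=2): S=98.3856, (K−S)⁺=0.0000, hold=0.9184 ⇒ V=0.9184 continue  boundary S*=-
step 1: (k=1,j=0): S=74.4368, (K−S)⁺=7.9732, hold=9.8369 ⇒ V=9.8369 continue | (k=1,j=1): S=89.6500, (K−S)⁺=0.0000, hold=3.0772 ⇒ V=3.0772 continue  boundary S*=-
step 0: (k=0,j=0): S=81.6900, (K−S)⁺=0.7200, hold=6.3470 ⇒ V=6.3470 continue  boundary S*=-

price = 6.3470
boundary = - - - 61.8052 67.8276
tree:
6.3470
9.8369 3.0772
14.6223 5.3670 0.9184
20.6048 9.0629 1.8876 0.0000
26.0925 14.5824 3.8794 0.0000 0.0000
31.0929 20.6048 7.9732 0.0000 0.0000 0.0000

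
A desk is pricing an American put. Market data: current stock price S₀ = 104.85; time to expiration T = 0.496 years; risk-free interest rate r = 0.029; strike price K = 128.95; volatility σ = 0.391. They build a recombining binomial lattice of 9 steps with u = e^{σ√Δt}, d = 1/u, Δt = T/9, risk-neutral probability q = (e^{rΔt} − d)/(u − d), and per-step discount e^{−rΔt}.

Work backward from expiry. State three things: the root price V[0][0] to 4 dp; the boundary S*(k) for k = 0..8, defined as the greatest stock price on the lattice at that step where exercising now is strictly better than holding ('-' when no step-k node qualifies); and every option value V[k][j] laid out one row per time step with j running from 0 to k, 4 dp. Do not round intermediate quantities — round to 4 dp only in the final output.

Δt=0.05511, u=1.09613, d=0.91230, q=0.48577, disc=e^(-rΔt)=0.99840
k=9 terminal: V=max(K-S,0) → 83.0521 73.8032 62.6904 49.3384 33.2957 14.0203 0.0000 0.0000 0.0000 0.0000
k=8: j=0 S=50.3103 intr=78.6397 cont=78.4338 V=78.6397[EX]; j=1 S=60.4484 intr=68.5016 cont=68.2957 V=68.5016[EX]; j=2 S=72.6294 intr=56.3206 cont=56.1147 V=56.3206[EX]; j=3 S=87.2651 intr=41.6849 cont=41.4790 V=41.6849[EX]; j=4 S=104.8500 intr=24.1000 cont=23.8941 V=24.1000[EX]; j=5 S=125.9785 intr=2.9715 cont=7.1981 V=7.1981[hold]; j=6 S=151.3646 intr=0.0000 cont=0.0000 V=0.0000[hold]; j=7 S=181.8663 intr=0.0000 cont=0.0000 V=0.0000[hold]; j=8 S=218.5145 intr=0.0000 cont=0.0000 V=0.0000[hold]  S*(8)=104.8500
k=7: j=0 S=55.1468 intr=73.8032 cont=73.5972 V=73.8032[EX]; j=1 S=66.2596 intr=62.6904 cont=62.4845 V=62.6904[EX]; j=2 S=79.6116 intr=49.3384 cont=49.1324 V=49.3384[EX]; j=3 S=95.6543 intr=33.2957 cont=33.0898 V=33.2957[EX]; j=4 S=114.9297 intr=14.0203 cont=15.8642 V=15.8642[hold]; j=5 S=138.0894 intr=0.0000 cont=3.6956 V=3.6956[hold]; j=6 S=165.9160 intr=0.0000 cont=0.0000 V=0.0000[hold]; j=7 S=199.3500 intr=0.0000 cont=0.0000 V=0.0000[hold]  S*(7)=95.6543
k=6: j=0 S=60.4484 intr=68.5016 cont=68.2957 V=68.5016[EX]; j=1 S=72.6294 intr=56.3206 cont=56.1147 V=56.3206[EX]; j=2 S=87.2651 intr=41.6849 cont=41.4790 V=41.6849[EX]; j=3 S=104.8500 intr=24.1000 cont=24.7884 V=24.7884[hold]; j=4 S=125.9785 intr=2.9715 cont=9.9372 V=9.9372[hold]; j=5 S=151.3646 intr=0.0000 cont=1.8974 V=1.8974[hold]; j=6 S=181.8663 intr=0.0000 cont=0.0000 V=0.0000[hold]  S*(6)=87.2651
k=5: j=0 S=66.2596 intr=62.6904 cont=62.4845 V=62.6904[EX]; j=1 S=79.6116 intr=49.3384 cont=49.1324 V=49.3384[EX]; j=2 S=95.6543 intr=33.2957 cont=33.4236 V=33.4236[hold]; j=3 S=114.9297 intr=14.0203 cont=17.5461 V=17.5461[hold]; j=4 S=138.0894 intr=0.0000 cont=6.0221 V=6.0221[hold]; j=5 S=165.9160 intr=0.0000 cont=0.9741 V=0.9741[hold]  S*(5)=79.6116
k=4: j=0 S=72.6294 intr=56.3206 cont=56.1147 V=56.3206[EX]; j=1 S=87.2651 intr=41.6849 cont=41.5410 V=41.6849[EX]; j=2 S=104.8500 intr=24.1000 cont=25.6697 V=25.6697[hold]; j=3 S=125.9785 intr=2.9715 cont=11.9290 V=11.9290[hold]; j=4 S=151.3646 intr=0.0000 cont=3.5642 V=3.5642[hold]  S*(4)=87.2651
k=3: j=0 S=79.6116 intr=49.3384 cont=49.1324 V=49.3384[EX]; j=1 S=95.6543 intr=33.2957 cont=33.8511 V=33.8511[hold]; j=2 S=114.9297 intr=14.0203 cont=18.9646 V=18.9646[hold]; j=3 S=138.0894 intr=0.0000 cont=7.8531 V=7.8531[hold]  S*(3)=79.6116
k=2: j=0 S=87.2651 intr=41.6849 cont=41.7484 V=41.7484[hold]; j=1 S=104.8500 intr=24.1000 cont=26.5772 V=26.5772[hold]; j=2 S=125.9785 intr=2.9715 cont=13.5453 V=13.5453[hold]  S*(2)=-
k=1: j=0 S=95.6543 intr=33.2957 cont=34.3238 V=34.3238[hold]; j=1 S=114.9297 intr=14.0203 cont=20.2143 V=20.2143[hold]  S*(1)=-
k=0: j=0 S=104.8500 intr=24.1000 cont=27.4260 V=27.4260[hold]  S*(0)=-

price = 27.4260
boundary = - - - 79.6116 87.2651 79.6116 87.2651 95.6543 104.8500
tree:
27.4260
34.3238 20.2143
41.7484 26.5772 13.5453
49.3384 33.8511 18.9646 7.8531
56.3206 41.6849 25.6697 11.9290 3.5642
62.6904 49.3384 33.4236 17.5461 6.0221 0.9741
68.5016 56.3206 41.6849 24.7884 9.9372 1.8974 0.0000
73.8032 62.6904 49.3384 33.2957 15.8642 3.6956 0.0000 0.0000
78.6397 68.5016 56.3206 41.6849 24.1000 7.1981 0.0000 0.0000 0.0000
83.0521 73.8032 62.6904 49.3384 33.2957 14.0203 0.0000 0.0000 0.0000 0.0000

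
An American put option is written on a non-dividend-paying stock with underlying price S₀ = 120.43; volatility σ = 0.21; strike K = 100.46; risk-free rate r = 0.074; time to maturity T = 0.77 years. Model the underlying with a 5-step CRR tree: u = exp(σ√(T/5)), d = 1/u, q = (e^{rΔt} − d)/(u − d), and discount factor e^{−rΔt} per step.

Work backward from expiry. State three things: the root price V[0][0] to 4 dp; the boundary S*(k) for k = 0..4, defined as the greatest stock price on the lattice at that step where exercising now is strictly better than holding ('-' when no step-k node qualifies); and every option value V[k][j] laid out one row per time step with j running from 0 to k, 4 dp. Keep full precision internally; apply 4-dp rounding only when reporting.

price = 1.0986
boundary = - - - - 86.6112
tree:
1.0986
2.1545 0.2536
4.1387 0.5686 0.0000
7.7280 1.2749 0.0000 0.0000
13.8488 2.8585 0.0000 0.0000 0.0000
20.7003 6.4088 0.0000 0.0000 0.0000 0.0000

Δt=0.15400  u=1.08590  d=0.92089  q=0.54887  discount=0.98867
step 5 (expiry): payoffs max(K−S,0) = 20.7003 6.4088 0.0000 0.0000 0.0000 0.0000
step 4: (k=4,j=0): S=86.6112, (K−S)⁺=13.8488, hold=12.7105 ⇒ V=13.8488 exercise | (k=4,j=1): S=102.1302, (K−S)⁺=0.0000, hold=2.8585 ⇒ V=2.8585 continue | (k=4,j=2): S=120.4300, (K−S)⁺=0.0000, hold=0.0000 ⇒ V=0.0000 continue | (k=4,j=3): S=142.0087, (K−S)⁺=0.0000, hold=0.0000 ⇒ V=0.0000 continue | (k=4,j=4): S=167.4540, (K−S)⁺=0.0000, hold=0.0000 ⇒ V=0.0000 continue  boundary S*=86.6112
step 3: (k=3,j=0): S=94.0512, (K−S)⁺=6.4088, hold=7.7280 ⇒ V=7.7280 continue | (k=3,j=1): S=110.9033, (K−S)⁺=0.0000, hold=1.2749 ⇒ V=1.2749 continue | (k=3,j=2): S=130.7750, (K−S)⁺=0.0000, hold=0.0000 ⇒ V=0.0000 continue | (k=3,j=3): S=154.2074, (K−S)⁺=0.0000, hold=0.0000 ⇒ V=0.0000 continue  boundary S*=-
step 2: (k=2,j=0): S=102.1302, (K−S)⁺=0.0000, hold=4.1387 ⇒ V=4.1387 continue | (k=2,j=1): S=120.4300, (K−S)⁺=0.0000, hold=0.5686 ⇒ V=0.5686 continue | (k=2,j=2): S=142.0087, (K−S)⁺=0.0000, hold=0.0000 ⇒ V=0.0000 continue  boundary S*=-
step 1: (k=1,j=0): S=110.9033, (K−S)⁺=0.0000, hold=2.1545 ⇒ V=2.1545 continue | (k=1,j=1): S=130.7750, (K−S)⁺=0.0000, hold=0.2536 ⇒ V=0.2536 continue  boundary S*=-
step 0: (k=0,j=0): S=120.4300, (K−S)⁺=0.0000, hold=1.0986 ⇒ V=1.0986 continue  boundary S*=-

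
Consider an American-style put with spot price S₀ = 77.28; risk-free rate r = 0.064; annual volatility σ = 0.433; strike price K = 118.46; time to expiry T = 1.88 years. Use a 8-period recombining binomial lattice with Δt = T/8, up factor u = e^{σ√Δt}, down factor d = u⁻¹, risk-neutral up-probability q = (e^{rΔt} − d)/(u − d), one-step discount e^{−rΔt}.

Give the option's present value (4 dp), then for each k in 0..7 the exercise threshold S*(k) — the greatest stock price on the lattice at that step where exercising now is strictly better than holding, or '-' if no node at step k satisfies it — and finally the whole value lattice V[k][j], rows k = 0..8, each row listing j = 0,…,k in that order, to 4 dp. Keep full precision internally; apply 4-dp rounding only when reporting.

price = 43.0002
boundary = - 62.6479 50.7863 62.6479 77.2800 62.6479 77.2800 95.3295
tree:
43.0002
55.8121 30.6640
67.6737 42.1199 19.3897
77.2895 55.8121 28.8160 9.9295
85.0847 67.6737 41.1800 16.5138 3.2084
91.4039 77.2895 55.8121 26.6551 6.1999 0.1139
96.5267 85.0847 67.6737 41.1800 11.9771 0.2239 0.0000
100.6795 91.4039 77.2895 55.8121 23.1305 0.4402 0.0000 0.0000
104.0460 96.5267 85.0847 67.6737 41.1800 0.8653 0.0000 0.0000 0.0000

Δt=0.23500  u=1.23356  d=0.81066  q=0.48355  discount=0.98507
step 8 (expiry): payoffs max(K−S,0) = 104.0460 96.5267 85.0847 67.6737 41.1800 0.8653 0.0000 0.0000 0.0000
step 7: (k=7,j=0): S=17.7805, (K−S)⁺=100.6795, hold=98.9112 ⇒ V=100.6795 exercise | (k=7,j=1): S=27.0561, (K−S)⁺=91.4039, hold=89.6356 ⇒ V=91.4039 exercise | (k=7,j=2): S=41.1705, (K−S)⁺=77.2895, hold=75.5212 ⇒ V=77.2895 exercise | (k=7,j=3): S=62.6479, (K−S)⁺=55.8121, hold=54.0438 ⇒ V=55.8121 exercise | (k=7,j=4): S=95.3295, (K−S)⁺=23.1305, hold=21.3622 ⇒ V=23.1305 exercise | (k=7,j=5): S=145.0602, (K−S)⁺=0.0000, hold=0.4402 ⇒ V=0.4402 continue | (k=7,j=6): S=220.7339, (K−S)⁺=0.0000, hold=0.0000 ⇒ V=0.0000 continue | (k=7,j=7): S=335.8844, (K−S)⁺=0.0000, hold=0.0000 ⇒ V=0.0000 continue  boundary S*=95.3295
step 6: (k=6,j=0): S=21.9333, (K−S)⁺=96.5267, hold=94.7584 ⇒ V=96.5267 exercise | (k=6,j=1): S=33.3753, (K−S)⁺=85.0847, hold=83.3164 ⇒ V=85.0847 exercise | (k=6,j=2): S=50.7863, (K−S)⁺=67.6737, hold=65.9054 ⇒ V=67.6737 exercise | (k=6,j=3): S=77.2800, (K−S)⁺=41.1800, hold=39.4117 ⇒ V=41.1800 exercise | (k=6,j=4): S=117.5947, (K−S)⁺=0.8653, hold=11.9771 ⇒ V=11.9771 continue | (k=6,j=5): S=178.9405, (K−S)⁺=0.0000, hold=0.2239 ⇒ V=0.2239 continue | (k=6,j=6): S=272.2886, (K−S)⁺=0.0000, hold=0.0000 ⇒ V=0.0000 continue  boundary S*=77.2800
step 5: (k=5,j=0): S=27.0561, (K−S)⁺=91.4039, hold=89.6356 ⇒ V=91.4039 exercise | (k=5,j=1): S=41.1705, (K−S)⁺=77.2895, hold=75.5212 ⇒ V=77.2895 exercise | (k=5,j=2): S=62.6479, (K−S)⁺=55.8121, hold=54.0438 ⇒ V=55.8121 exercise | (k=5,j=3): S=95.3295, (K−S)⁺=23.1305, hold=26.6551 ⇒ V=26.6551 continue | (k=5,j=4): S=145.0602, (K−S)⁺=0.0000, hold=6.1999 ⇒ V=6.1999 continue | (k=5,j=5): S=220.7339, (K−S)⁺=0.0000, hold=0.1139 ⇒ V=0.1139 continue  boundary S*=62.6479
step 4: (k=4,j=0): S=33.3753, (K−S)⁺=85.0847, hold=83.3164 ⇒ V=85.0847 exercise | (k=4,j=1): S=50.7863, (K−S)⁺=67.6737, hold=65.9054 ⇒ V=67.6737 exercise | (k=4,j=2): S=77.2800, (K−S)⁺=41.1800, hold=41.0906 ⇒ V=41.1800 exercise | (k=4,j=3): S=117.5947, (K−S)⁺=0.8653, hold=16.5138 ⇒ V=16.5138 continue | (k=4,j=4): S=178.9405, (K−S)⁺=0.0000, hold=3.2084 ⇒ V=3.2084 continue  boundary S*=77.2800
step 3: (k=3,j=0): S=41.1705, (K−S)⁺=77.2895, hold=75.5212 ⇒ V=77.2895 exercise | (k=3,j=1): S=62.6479, (K−S)⁺=55.8121, hold=54.0438 ⇒ V=55.8121 exercise | (k=3,j=2): S=95.3295, (K−S)⁺=23.1305, hold=28.8160 ⇒ V=28.8160 continue | (k=3,j=3): S=145.0602, (K−S)⁺=0.0000, hold=9.9295 ⇒ V=9.9295 continue  boundary S*=62.6479
step 2: (k=2,j=0): S=50.7863, (K−S)⁺=67.6737, hold=65.9054 ⇒ V=67.6737 exercise | (k=2,j=1): S=77.2800, (K−S)⁺=41.1800, hold=42.1199 ⇒ V=42.1199 continue | (k=2,j=2): S=117.5947, (K−S)⁺=0.8653, hold=19.3897 ⇒ V=19.3897 continue  boundary S*=50.7863
step 1: (k=1,j=0): S=62.6479, (K−S)⁺=55.8121, hold=54.4915 ⇒ V=55.8121 exercise | (k=1,j=1): S=95.3295, (K−S)⁺=23.1305, hold=30.6640 ⇒ V=30.6640 continue  boundary S*=62.6479
step 0: (k=0,j=0): S=77.2800, (K−S)⁺=41.1800, hold=43.0002 ⇒ V=43.0002 continue  boundary S*=-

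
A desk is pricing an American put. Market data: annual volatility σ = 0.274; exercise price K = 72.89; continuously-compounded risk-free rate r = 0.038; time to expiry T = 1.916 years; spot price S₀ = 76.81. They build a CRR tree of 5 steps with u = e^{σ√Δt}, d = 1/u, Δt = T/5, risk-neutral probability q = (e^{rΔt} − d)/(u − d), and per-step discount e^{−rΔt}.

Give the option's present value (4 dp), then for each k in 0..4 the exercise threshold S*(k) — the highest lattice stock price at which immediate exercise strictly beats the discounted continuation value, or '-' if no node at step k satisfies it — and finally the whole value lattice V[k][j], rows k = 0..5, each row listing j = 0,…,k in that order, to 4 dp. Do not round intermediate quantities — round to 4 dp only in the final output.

price = 7.7919
boundary = - - - 46.1774 54.7132
tree:
7.7919
12.2374 3.5876
18.5239 6.3277 0.9606
26.7126 10.9018 1.9522 0.0000
33.9167 18.1768 3.9675 0.0000 0.0000
39.9969 26.7126 8.0631 0.0000 0.0000 0.0000

Δt=0.38320  u=1.18485  d=0.84399  q=0.50073  discount=0.98554
step 5 (expiry): payoffs max(K−S,0) = 39.9969 26.7126 8.0631 0.0000 0.0000 0.0000
step 4: (k=4,j=0): S=38.9733, (K−S)⁺=33.9167, hold=32.8630 ⇒ V=33.9167 exercise | (k=4,j=1): S=54.7132, (K−S)⁺=18.1768, hold=17.1231 ⇒ V=18.1768 exercise | (k=4,j=2): S=76.8100, (K−S)⁺=0.0000, hold=3.9675 ⇒ V=3.9675 continue | (k=4,j=3): S=107.8309, (K−S)⁺=0.0000, hold=0.0000 ⇒ V=0.0000 continue | (k=4,j=4): S=151.3800, (K−S)⁺=0.0000, hold=0.0000 ⇒ V=0.0000 continue  boundary S*=54.7132
step 3: (k=3,j=0): S=46.1774, (K−S)⁺=26.7126, hold=25.6589 ⇒ V=26.7126 exercise | (k=3,j=1): S=64.8269, (K−S)⁺=8.0631, hold=10.9018 ⇒ V=10.9018 continue | (k=3,j=2): S=91.0082, (K−S)⁺=0.0000, hold=1.9522 ⇒ V=1.9522 continue | (k=3,j=3): S=127.7632, (K−S)⁺=0.0000, hold=0.0000 ⇒ V=0.0000 continue  boundary S*=46.1774
step 2: (k=2,j=0): S=54.7132, (K−S)⁺=18.1768, hold=18.5239 ⇒ V=18.5239 continue | (k=2,j=1): S=76.8100, (K−S)⁺=0.0000, hold=6.3277 ⇒ V=6.3277 continue | (k=2,j=2): S=107.8309, (K−S)⁺=0.0000, hold=0.9606 ⇒ V=0.9606 continue  boundary S*=-
step 1: (k=1,j=0): S=64.8269, (K−S)⁺=8.0631, hold=12.2374 ⇒ V=12.2374 continue | (k=1,j=1): S=91.0082, (K−S)⁺=0.0000, hold=3.5876 ⇒ V=3.5876 continue  boundary S*=-
step 0: (k=0,j=0): S=76.8100, (K−S)⁺=0.0000, hold=7.7919 ⇒ V=7.7919 continue  boundary S*=-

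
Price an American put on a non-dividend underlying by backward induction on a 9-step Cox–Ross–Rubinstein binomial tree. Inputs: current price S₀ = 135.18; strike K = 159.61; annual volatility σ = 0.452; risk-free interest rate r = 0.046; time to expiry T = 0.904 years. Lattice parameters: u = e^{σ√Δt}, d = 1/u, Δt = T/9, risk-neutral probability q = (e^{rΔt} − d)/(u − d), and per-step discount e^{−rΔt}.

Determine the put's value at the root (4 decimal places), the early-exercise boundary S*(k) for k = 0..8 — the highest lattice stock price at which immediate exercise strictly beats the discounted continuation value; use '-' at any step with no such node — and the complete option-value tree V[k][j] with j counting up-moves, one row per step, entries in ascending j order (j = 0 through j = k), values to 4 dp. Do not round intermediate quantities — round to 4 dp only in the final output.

price = 35.6418
boundary = - - - 87.9572 101.5045 87.9572 101.5045 117.1383 135.1800
tree:
35.6418
46.3942 24.3536
58.5926 33.6456 14.5364
71.6528 45.0291 21.6555 6.9753
83.3920 58.1055 31.3173 11.4122 2.2428
93.5644 71.6528 43.6520 18.2758 4.0973 0.2584
102.3791 83.3920 58.1055 28.4372 7.4596 0.4995 0.0000
110.0174 93.5644 71.6528 42.4717 13.5290 0.9657 0.0000 0.0000
116.6363 102.3791 83.3920 58.1055 24.4300 1.8670 0.0000 0.0000 0.0000
122.3717 110.0174 93.5644 71.6528 42.4717 3.6095 0.0000 0.0000 0.0000 0.0000

params: Δt=0.10044 u=1.15402 d=0.86654 q=0.48036 e^(-rΔt)=0.99539
t_9 payoffs: 122.3717 110.0174 93.5644 71.6528 42.4717 3.6095 0.0000 0.0000 0.0000 0.0000
t_8: node(8,0) S=42.9737 payoff=116.6363 vs cont=115.9005 → 116.6363 [stop]  node(8,1) S=57.2309 payoff=102.3791 vs cont=101.6433 → 102.3791 [stop]  node(8,2) S=76.2180 payoff=83.3920 vs cont=82.6562 → 83.3920 [stop]  node(8,3) S=101.5045 payoff=58.1055 vs cont=57.3698 → 58.1055 [stop]  node(8,4) S=135.1800 payoff=24.4300 vs cont=23.6942 → 24.4300 [stop]  node(8,5) S=180.0279 payoff=0.0000 vs cont=1.8670 → 1.8670 [wait]  node(8,6) S=239.7547 payoff=0.0000 vs cont=0.0000 → 0.0000 [wait]  node(8,7) S=319.2967 payoff=0.0000 vs cont=0.0000 → 0.0000 [wait]  node(8,8) S=425.2278 payoff=0.0000 vs cont=0.0000 → 0.0000 [wait]  ⇒ S*(8)=135.1800
t_7: node(7,0) S=49.5926 payoff=110.0174 vs cont=109.2816 → 110.0174 [stop]  node(7,1) S=66.0456 payoff=93.5644 vs cont=92.8286 → 93.5644 [stop]  node(7,2) S=87.9572 payoff=71.6528 vs cont=70.9170 → 71.6528 [stop]  node(7,3) S=117.1383 payoff=42.4717 vs cont=41.7360 → 42.4717 [stop]  node(7,4) S=156.0005 payoff=3.6095 vs cont=13.5290 → 13.5290 [wait]  node(7,5) S=207.7559 payoff=0.0000 vs cont=0.9657 → 0.9657 [wait]  node(7,6) S=276.6819 payoff=0.0000 vs cont=0.0000 → 0.0000 [wait]  node(7,7) S=368.4750 payoff=0.0000 vs cont=0.0000 → 0.0000 [wait]  ⇒ S*(7)=117.1383
t_6: node(6,0) S=57.2309 payoff=102.3791 vs cont=101.6433 → 102.3791 [stop]  node(6,1) S=76.2180 payoff=83.3920 vs cont=82.6562 → 83.3920 [stop]  node(6,2) S=101.5045 payoff=58.1055 vs cont=57.3698 → 58.1055 [stop]  node(6,3) S=135.1800 payoff=24.4300 vs cont=28.4372 → 28.4372 [wait]  node(6,4) S=180.0279 payoff=0.0000 vs cont=7.4596 → 7.4596 [wait]  node(6,5) S=239.7547 payoff=0.0000 vs cont=0.4995 → 0.4995 [wait]  node(6,6) S=319.2967 payoff=0.0000 vs cont=0.0000 → 0.0000 [wait]  ⇒ S*(6)=101.5045
t_5: node(5,0) S=66.0456 payoff=93.5644 vs cont=92.8286 → 93.5644 [stop]  node(5,1) S=87.9572 payoff=71.6528 vs cont=70.9170 → 71.6528 [stop]  node(5,2) S=117.1383 payoff=42.4717 vs cont=43.6520 → 43.6520 [wait]  node(5,3) S=156.0005 payoff=3.6095 vs cont=18.2758 → 18.2758 [wait]  node(5,4) S=207.7559 payoff=0.0000 vs cont=4.0973 → 4.0973 [wait]  node(5,5) S=276.6819 payoff=0.0000 vs cont=0.2584 → 0.2584 [wait]  ⇒ S*(5)=87.9572
t_4: node(4,0) S=76.2180 payoff=83.3920 vs cont=82.6562 → 83.3920 [stop]  node(4,1) S=101.5045 payoff=58.1055 vs cont=57.9341 → 58.1055 [stop]  node(4,2) S=135.1800 payoff=24.4300 vs cont=31.3173 → 31.3173 [wait]  node(4,3) S=180.0279 payoff=0.0000 vs cont=11.4122 → 11.4122 [wait]  node(4,4) S=239.7547 payoff=0.0000 vs cont=2.2428 → 2.2428 [wait]  ⇒ S*(4)=101.5045
t_3: node(3,0) S=87.9572 payoff=71.6528 vs cont=70.9170 → 71.6528 [stop]  node(3,1) S=117.1383 payoff=42.4717 vs cont=45.0291 → 45.0291 [wait]  node(3,2) S=156.0005 payoff=3.6095 vs cont=21.6555 → 21.6555 [wait]  node(3,3) S=207.7559 payoff=0.0000 vs cont=6.9753 → 6.9753 [wait]  ⇒ S*(3)=87.9572
t_2: node(2,0) S=101.5045 payoff=58.1055 vs cont=58.5926 → 58.5926 [wait]  node(2,1) S=135.1800 payoff=24.4300 vs cont=33.6456 → 33.6456 [wait]  node(2,2) S=180.0279 payoff=0.0000 vs cont=14.5364 → 14.5364 [wait]  ⇒ S*(2)=-
t_1: node(1,0) S=117.1383 payoff=42.4717 vs cont=46.3942 → 46.3942 [wait]  node(1,1) S=156.0005 payoff=3.6095 vs cont=24.3536 → 24.3536 [wait]  ⇒ S*(1)=-
t_0: node(0,0) S=135.1800 payoff=24.4300 vs cont=35.6418 → 35.6418 [wait]  ⇒ S*(0)=-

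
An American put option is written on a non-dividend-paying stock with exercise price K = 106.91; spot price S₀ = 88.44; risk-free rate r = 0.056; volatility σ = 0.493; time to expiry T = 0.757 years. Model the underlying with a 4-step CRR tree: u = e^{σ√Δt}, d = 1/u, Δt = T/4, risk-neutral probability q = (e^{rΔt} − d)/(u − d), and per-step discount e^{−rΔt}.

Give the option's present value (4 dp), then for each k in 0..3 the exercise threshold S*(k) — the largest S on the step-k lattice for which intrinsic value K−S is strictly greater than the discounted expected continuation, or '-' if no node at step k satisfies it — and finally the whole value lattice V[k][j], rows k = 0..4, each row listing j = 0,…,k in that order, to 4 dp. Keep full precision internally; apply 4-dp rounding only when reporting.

price = 25.8694
boundary = - - 57.5921 71.3684
tree:
25.8694
36.5737 14.4433
49.3179 23.1007 5.0557
60.4349 35.5416 9.6633 0.0000
69.4060 49.3179 18.4700 0.0000 0.0000

params: Δt=0.18925 u=1.23920 d=0.80697 q=0.47124 e^(-rΔt)=0.98946
t_4 payoffs: 69.4060 49.3179 18.4700 0.0000 0.0000
t_3: node(3,0) S=46.4751 payoff=60.4349 vs cont=59.3078 → 60.4349 [stop]  node(3,1) S=71.3684 payoff=35.5416 vs cont=34.4146 → 35.5416 [stop]  node(3,2) S=109.5952 payoff=0.0000 vs cont=9.6633 → 9.6633 [wait]  node(3,3) S=168.2973 payoff=0.0000 vs cont=0.0000 → 0.0000 [wait]  ⇒ S*(3)=71.3684
t_2: node(2,0) S=57.5921 payoff=49.3179 vs cont=48.1908 → 49.3179 [stop]  node(2,1) S=88.4400 payoff=18.4700 vs cont=23.1007 → 23.1007 [wait]  node(2,2) S=135.8108 payoff=0.0000 vs cont=5.0557 → 5.0557 [wait]  ⇒ S*(2)=57.5921
t_1: node(1,0) S=71.3684 payoff=35.5416 vs cont=36.5737 → 36.5737 [wait]  node(1,1) S=109.5952 payoff=0.0000 vs cont=14.4433 → 14.4433 [wait]  ⇒ S*(1)=-
t_0: node(0,0) S=88.4400 payoff=18.4700 vs cont=25.8694 → 25.8694 [wait]  ⇒ S*(0)=-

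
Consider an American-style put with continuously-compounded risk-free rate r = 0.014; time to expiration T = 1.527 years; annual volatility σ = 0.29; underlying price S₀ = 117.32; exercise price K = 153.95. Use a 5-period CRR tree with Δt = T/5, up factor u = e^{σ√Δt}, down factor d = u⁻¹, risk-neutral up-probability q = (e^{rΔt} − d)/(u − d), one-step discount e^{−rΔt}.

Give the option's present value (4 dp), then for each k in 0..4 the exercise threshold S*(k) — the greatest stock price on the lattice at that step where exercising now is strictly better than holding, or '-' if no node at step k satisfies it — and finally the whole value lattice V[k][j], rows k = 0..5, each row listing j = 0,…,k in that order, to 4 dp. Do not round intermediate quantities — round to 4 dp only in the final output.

params: Δt=0.30540 u=1.17382 d=0.85192 q=0.47333 e^(-rΔt)=0.99573
t_5 payoffs: 101.3039 81.4115 54.0028 16.2375 0.0000 0.0000
t_4: node(4,0) S=61.7970 payoff=92.1530 vs cont=91.4962 → 92.1530 [stop]  node(4,1) S=85.1471 payoff=68.8029 vs cont=68.1461 → 68.8029 [stop]  node(4,2) S=117.3200 payoff=36.6300 vs cont=35.9732 → 36.6300 [stop]  node(4,3) S=161.6495 payoff=0.0000 vs cont=8.5153 → 8.5153 [wait]  node(4,4) S=222.7291 payoff=0.0000 vs cont=0.0000 → 0.0000 [wait]  ⇒ S*(4)=117.3200
t_3: node(3,0) S=72.5385 payoff=81.4115 vs cont=80.7547 → 81.4115 [stop]  node(3,1) S=99.9472 payoff=54.0028 vs cont=53.3459 → 54.0028 [stop]  node(3,2) S=137.7125 payoff=16.2375 vs cont=23.2230 → 23.2230 [wait]  node(3,3) S=189.7473 payoff=0.0000 vs cont=4.4656 → 4.4656 [wait]  ⇒ S*(3)=99.9472
t_2: node(2,0) S=85.1471 payoff=68.8029 vs cont=68.1461 → 68.8029 [stop]  node(2,1) S=117.3200 payoff=36.6300 vs cont=39.2655 → 39.2655 [wait]  node(2,2) S=161.6495 payoff=0.0000 vs cont=14.2833 → 14.2833 [wait]  ⇒ S*(2)=85.1471
t_1: node(1,0) S=99.9472 payoff=54.0028 vs cont=54.5881 → 54.5881 [wait]  node(1,1) S=137.7125 payoff=16.2375 vs cont=27.3236 → 27.3236 [wait]  ⇒ S*(1)=-
t_0: node(0,0) S=117.3200 payoff=36.6300 vs cont=41.5051 → 41.5051 [wait]  ⇒ S*(0)=-

price = 41.5051
boundary = - - 85.1471 99.9472 117.3200
tree:
41.5051
54.5881 27.3236
68.8029 39.2655 14.2833
81.4115 54.0028 23.2230 4.4656
92.1530 68.8029 36.6300 8.5153 0.0000
101.3039 81.4115 54.0028 16.2375 0.0000 0.0000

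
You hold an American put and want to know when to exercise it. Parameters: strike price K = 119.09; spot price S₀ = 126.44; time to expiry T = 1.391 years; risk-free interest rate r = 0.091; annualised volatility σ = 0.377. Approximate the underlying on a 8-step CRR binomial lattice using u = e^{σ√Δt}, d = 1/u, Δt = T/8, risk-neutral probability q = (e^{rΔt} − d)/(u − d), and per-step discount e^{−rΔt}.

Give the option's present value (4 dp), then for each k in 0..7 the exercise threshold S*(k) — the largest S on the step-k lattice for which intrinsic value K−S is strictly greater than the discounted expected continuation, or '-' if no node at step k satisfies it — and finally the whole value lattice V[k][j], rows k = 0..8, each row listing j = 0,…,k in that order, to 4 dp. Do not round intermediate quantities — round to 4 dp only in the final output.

price = 12.6580
boundary = - - - 78.8983 67.4210 78.8983 92.3294 78.8983
tree:
12.6580
19.2187 6.7820
28.2896 11.1482 2.8203
40.1917 17.7959 5.1419 0.6892
51.6690 27.3802 9.1903 1.4328 0.0000
61.4766 40.1917 15.9890 2.9786 0.0000 0.0000
69.8576 51.6690 26.7606 6.1922 0.0000 0.0000 0.0000
77.0194 61.4766 40.1917 12.8727 0.0000 0.0000 0.0000 0.0000
83.1394 69.8576 51.6690 26.7606 0.0000 0.0000 0.0000 0.0000 0.0000

Δt=0.17388, u=1.17023, d=0.85453, q=0.51130, disc=e^(-rΔt)=0.98430
k=8 terminal: V=max(K-S,0) → 83.1394 69.8576 51.6690 26.7606 0.0000 0.0000 0.0000 0.0000 0.0000
k=7: j=0 S=42.0706 intr=77.0194 cont=75.1499 V=77.0194[EX]; j=1 S=57.6134 intr=61.4766 cont=59.6072 V=61.4766[EX]; j=2 S=78.8983 intr=40.1917 cont=38.3222 V=40.1917[EX]; j=3 S=108.0469 intr=11.0431 cont=12.8727 V=12.8727[hold]; j=4 S=147.9642 intr=0.0000 cont=0.0000 V=0.0000[hold]; j=5 S=202.6288 intr=0.0000 cont=0.0000 V=0.0000[hold]; j=6 S=277.4890 intr=0.0000 cont=0.0000 V=0.0000[hold]; j=7 S=380.0058 intr=0.0000 cont=0.0000 V=0.0000[hold]  S*(7)=78.8983
k=6: j=0 S=49.2324 intr=69.8576 cont=67.9881 V=69.8576[EX]; j=1 S=67.4210 intr=51.6690 cont=49.7995 V=51.6690[EX]; j=2 S=92.3294 intr=26.7606 cont=25.8119 V=26.7606[EX]; j=3 S=126.4400 intr=0.0000 cont=6.1922 V=6.1922[hold]; j=4 S=173.1526 intr=0.0000 cont=0.0000 V=0.0000[hold]; j=5 S=237.1229 intr=0.0000 cont=0.0000 V=0.0000[hold]; j=6 S=324.7267 intr=0.0000 cont=0.0000 V=0.0000[hold]  S*(6)=92.3294
k=5: j=0 S=57.6134 intr=61.4766 cont=59.6072 V=61.4766[EX]; j=1 S=78.8983 intr=40.1917 cont=38.3222 V=40.1917[EX]; j=2 S=108.0469 intr=11.0431 cont=15.9890 V=15.9890[hold]; j=3 S=147.9642 intr=0.0000 cont=2.9786 V=2.9786[hold]; j=4 S=202.6288 intr=0.0000 cont=0.0000 V=0.0000[hold]; j=5 S=277.4890 intr=0.0000 cont=0.0000 V=0.0000[hold]  S*(5)=78.8983
k=4: j=0 S=67.4210 intr=51.6690 cont=49.7995 V=51.6690[EX]; j=1 S=92.3294 intr=26.7606 cont=27.3802 V=27.3802[hold]; j=2 S=126.4400 intr=0.0000 cont=9.1903 V=9.1903[hold]; j=3 S=173.1526 intr=0.0000 cont=1.4328 V=1.4328[hold]; j=4 S=237.1229 intr=0.0000 cont=0.0000 V=0.0000[hold]  S*(4)=67.4210
k=3: j=0 S=78.8983 intr=40.1917 cont=38.6340 V=40.1917[EX]; j=1 S=108.0469 intr=11.0431 cont=17.7959 V=17.7959[hold]; j=2 S=147.9642 intr=0.0000 cont=5.1419 V=5.1419[hold]; j=3 S=202.6288 intr=0.0000 cont=0.6892 V=0.6892[hold]  S*(3)=78.8983
k=2: j=0 S=92.3294 intr=26.7606 cont=28.2896 V=28.2896[hold]; j=1 S=126.4400 intr=0.0000 cont=11.1482 V=11.1482[hold]; j=2 S=173.1526 intr=0.0000 cont=2.8203 V=2.8203[hold]  S*(2)=-
k=1: j=0 S=108.0469 intr=11.0431 cont=19.2187 V=19.2187[hold]; j=1 S=147.9642 intr=0.0000 cont=6.7820 V=6.7820[hold]  S*(1)=-
k=0: j=0 S=126.4400 intr=0.0000 cont=12.6580 V=12.6580[hold]  S*(0)=-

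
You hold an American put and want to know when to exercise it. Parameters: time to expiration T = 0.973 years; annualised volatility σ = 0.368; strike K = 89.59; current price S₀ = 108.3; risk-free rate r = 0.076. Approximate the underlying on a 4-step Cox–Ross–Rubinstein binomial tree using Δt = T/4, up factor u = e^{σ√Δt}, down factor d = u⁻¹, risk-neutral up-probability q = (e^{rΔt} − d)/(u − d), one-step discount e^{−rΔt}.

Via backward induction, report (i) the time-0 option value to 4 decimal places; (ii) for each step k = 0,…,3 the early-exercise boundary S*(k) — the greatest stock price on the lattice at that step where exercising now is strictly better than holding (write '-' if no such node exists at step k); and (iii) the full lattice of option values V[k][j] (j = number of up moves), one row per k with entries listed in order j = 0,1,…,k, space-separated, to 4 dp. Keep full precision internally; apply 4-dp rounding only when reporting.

Δt=0.24325  u=1.19901  d=0.83402  q=0.50587  discount=0.98168
step 4 (expiry): payoffs max(K−S,0) = 37.1899 14.2578 0.0000 0.0000 0.0000
step 3: (k=3,j=0): S=62.8285, (K−S)⁺=26.7615, hold=25.1205 ⇒ V=26.7615 exercise | (k=3,j=1): S=90.3243, (K−S)⁺=0.0000, hold=6.9162 ⇒ V=6.9162 continue | (k=3,j=2): S=129.8531, (K−S)⁺=0.0000, hold=0.0000 ⇒ V=0.0000 continue | (k=3,j=3): S=186.6812, (K−S)⁺=0.0000, hold=0.0000 ⇒ V=0.0000 continue  boundary S*=62.8285
step 2: (k=2,j=0): S=75.3322, (K−S)⁺=14.2578, hold=16.4160 ⇒ V=16.4160 continue | (k=2,j=1): S=108.3000, (K−S)⁺=0.0000, hold=3.3549 ⇒ V=3.3549 continue | (k=2,j=2): S=155.6957, (K−S)⁺=0.0000, hold=0.0000 ⇒ V=0.0000 continue  boundary S*=-
step 1: (k=1,j=0): S=90.3243, (K−S)⁺=0.0000, hold=9.6291 ⇒ V=9.6291 continue | (k=1,j=1): S=129.8531, (K−S)⁺=0.0000, hold=1.6274 ⇒ V=1.6274 continue  boundary S*=-
step 0: (k=0,j=0): S=108.3000, (K−S)⁺=0.0000, hold=5.4790 ⇒ V=5.4790 continue  boundary S*=-

price = 5.4790
boundary = - - - 62.8285
tree:
5.4790
9.6291 1.6274
16.4160 3.3549 0.0000
26.7615 6.9162 0.0000 0.0000
37.1899 14.2578 0.0000 0.0000 0.0000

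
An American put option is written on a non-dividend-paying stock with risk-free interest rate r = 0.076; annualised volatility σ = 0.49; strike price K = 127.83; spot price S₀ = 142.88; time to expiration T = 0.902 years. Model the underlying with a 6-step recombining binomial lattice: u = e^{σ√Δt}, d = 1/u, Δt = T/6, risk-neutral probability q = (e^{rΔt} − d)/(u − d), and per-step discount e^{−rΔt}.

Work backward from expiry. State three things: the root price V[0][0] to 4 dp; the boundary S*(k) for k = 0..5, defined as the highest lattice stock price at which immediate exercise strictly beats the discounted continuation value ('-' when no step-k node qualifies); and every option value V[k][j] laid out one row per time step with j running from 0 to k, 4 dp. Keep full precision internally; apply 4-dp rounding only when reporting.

Δt=0.15033, u=1.20923, d=0.82697, q=0.48271, disc=e^(-rΔt)=0.98864
k=6 terminal: V=max(K-S,0) → 82.1307 61.0063 30.1173 0.0000 0.0000 0.0000 0.0000
k=5: j=0 S=55.2612 intr=72.5688 cont=71.1166 V=72.5688[EX]; j=1 S=80.8054 intr=47.0246 cont=45.5724 V=47.0246[EX]; j=2 S=118.1575 intr=9.6725 cont=15.4025 V=15.4025[hold]; j=3 S=172.7753 intr=0.0000 cont=0.0000 V=0.0000[hold]; j=4 S=252.6401 intr=0.0000 cont=0.0000 V=0.0000[hold]; j=5 S=369.4221 intr=0.0000 cont=0.0000 V=0.0000[hold]  S*(5)=80.8054
k=4: j=0 S=66.8237 intr=61.0063 cont=59.5541 V=61.0063[EX]; j=1 S=97.7127 intr=30.1173 cont=31.3996 V=31.3996[hold]; j=2 S=142.8800 intr=0.0000 cont=7.8771 V=7.8771[hold]; j=3 S=208.9258 intr=0.0000 cont=0.0000 V=0.0000[hold]; j=4 S=305.5009 intr=0.0000 cont=0.0000 V=0.0000[hold]  S*(4)=66.8237
k=3: j=0 S=80.8054 intr=47.0246 cont=46.1843 V=47.0246[EX]; j=1 S=118.1575 intr=9.6725 cont=19.8175 V=19.8175[hold]; j=2 S=172.7753 intr=0.0000 cont=4.0285 V=4.0285[hold]; j=3 S=252.6401 intr=0.0000 cont=0.0000 V=0.0000[hold]  S*(3)=80.8054
k=2: j=0 S=97.7127 intr=30.1173 cont=33.5065 V=33.5065[hold]; j=1 S=142.8800 intr=0.0000 cont=12.0575 V=12.0575[hold]; j=2 S=208.9258 intr=0.0000 cont=2.0602 V=2.0602[hold]  S*(2)=-
k=1: j=0 S=118.1575 intr=9.6725 cont=22.8899 V=22.8899[hold]; j=1 S=172.7753 intr=0.0000 cont=7.1496 V=7.1496[hold]  S*(1)=-
k=0: j=0 S=142.8800 intr=0.0000 cont=15.1183 V=15.1183[hold]  S*(0)=-

price = 15.1183
boundary = - - - 80.8054 66.8237 80.8054
tree:
15.1183
22.8899 7.1496
33.5065 12.0575 2.0602
47.0246 19.8175 4.0285 0.0000
61.0063 31.3996 7.8771 0.0000 0.0000
72.5688 47.0246 15.4025 0.0000 0.0000 0.0000
82.1307 61.0063 30.1173 0.0000 0.0000 0.0000 0.0000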